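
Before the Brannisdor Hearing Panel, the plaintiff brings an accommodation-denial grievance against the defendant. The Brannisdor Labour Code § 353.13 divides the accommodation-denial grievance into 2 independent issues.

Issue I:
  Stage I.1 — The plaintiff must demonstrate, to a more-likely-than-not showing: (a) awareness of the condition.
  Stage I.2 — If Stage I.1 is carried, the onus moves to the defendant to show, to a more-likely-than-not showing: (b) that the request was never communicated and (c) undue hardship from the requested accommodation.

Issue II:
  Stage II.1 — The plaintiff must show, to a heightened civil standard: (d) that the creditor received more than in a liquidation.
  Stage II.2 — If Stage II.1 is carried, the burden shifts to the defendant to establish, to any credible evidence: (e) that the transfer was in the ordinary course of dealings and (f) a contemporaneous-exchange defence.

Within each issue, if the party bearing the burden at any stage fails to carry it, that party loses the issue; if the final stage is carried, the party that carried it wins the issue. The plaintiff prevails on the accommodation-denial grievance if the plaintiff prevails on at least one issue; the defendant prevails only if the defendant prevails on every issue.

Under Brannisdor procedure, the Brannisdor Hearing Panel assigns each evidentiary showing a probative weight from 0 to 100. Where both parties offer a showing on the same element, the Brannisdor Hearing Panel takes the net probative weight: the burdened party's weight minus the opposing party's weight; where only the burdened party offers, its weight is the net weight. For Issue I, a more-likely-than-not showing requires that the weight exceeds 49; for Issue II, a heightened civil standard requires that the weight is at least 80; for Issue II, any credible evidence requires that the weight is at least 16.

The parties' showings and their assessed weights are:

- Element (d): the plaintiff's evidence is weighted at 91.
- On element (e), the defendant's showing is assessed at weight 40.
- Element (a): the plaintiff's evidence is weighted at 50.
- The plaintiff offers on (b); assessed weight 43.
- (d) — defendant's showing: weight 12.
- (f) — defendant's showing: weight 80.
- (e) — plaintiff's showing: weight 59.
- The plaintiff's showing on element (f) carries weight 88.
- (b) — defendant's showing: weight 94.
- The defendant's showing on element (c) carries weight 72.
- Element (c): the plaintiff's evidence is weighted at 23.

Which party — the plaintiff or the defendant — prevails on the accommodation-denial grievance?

— Issue I —
Stage I.1 (plaintiff, a more-likely-than-not showing, weight exceeds 49): (a) 50 > 49 — meets.
  Stage I.1 is satisfied; the onus moves to the defendant.
Stage I.2 (defendant, a more-likely-than-not showing, weight exceeds 49): (b) net 94−43=51 > 49 — meets; (c) net 72−23=49 ≤ 49 — fails.
  Stage I.2 not carried; the defendant fails its burden.
The analysis ends at Stage I.2; the plaintiff prevails on this issue.
— Issue II —
Stage II.1 (plaintiff, a heightened civil standard, weight is at least 80): (d) net 91−12=79 < 80 — fails.
  Stage II.1 not carried; the plaintiff fails its burden.
The defendant prevails on this issue.
Per-issue: Issue I → plaintiff; Issue II → defendant. The plaintiff must prevail on at least one issue; overall, the plaintiff prevails.

plaintiff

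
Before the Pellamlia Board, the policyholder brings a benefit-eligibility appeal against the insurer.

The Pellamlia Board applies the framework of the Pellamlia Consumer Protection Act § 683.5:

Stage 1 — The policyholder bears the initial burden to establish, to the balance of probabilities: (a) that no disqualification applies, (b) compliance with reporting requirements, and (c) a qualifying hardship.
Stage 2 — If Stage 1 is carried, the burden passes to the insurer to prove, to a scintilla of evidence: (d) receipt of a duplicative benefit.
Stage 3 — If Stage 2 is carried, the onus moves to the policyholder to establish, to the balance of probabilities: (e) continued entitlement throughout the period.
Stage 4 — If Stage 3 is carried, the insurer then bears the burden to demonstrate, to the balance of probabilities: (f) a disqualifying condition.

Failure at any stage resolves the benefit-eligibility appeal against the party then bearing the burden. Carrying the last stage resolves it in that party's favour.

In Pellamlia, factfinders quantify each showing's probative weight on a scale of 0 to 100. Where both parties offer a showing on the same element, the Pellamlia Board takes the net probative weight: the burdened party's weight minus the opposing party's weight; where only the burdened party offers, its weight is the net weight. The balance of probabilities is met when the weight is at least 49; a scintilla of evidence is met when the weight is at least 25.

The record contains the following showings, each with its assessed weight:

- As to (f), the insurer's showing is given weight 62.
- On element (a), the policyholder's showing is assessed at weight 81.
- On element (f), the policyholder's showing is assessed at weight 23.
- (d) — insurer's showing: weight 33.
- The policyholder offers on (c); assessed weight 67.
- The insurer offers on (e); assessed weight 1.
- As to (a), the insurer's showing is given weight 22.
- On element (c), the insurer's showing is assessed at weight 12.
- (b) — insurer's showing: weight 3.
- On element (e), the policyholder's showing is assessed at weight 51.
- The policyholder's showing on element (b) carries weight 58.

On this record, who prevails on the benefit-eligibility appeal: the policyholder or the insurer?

policyholder

At Stage 1 the policyholder must meet the balance of probabilities (weight is at least 49): on (a) the weight is 81 less the opposing 22 gives net 59, which does reach 49, so (a) meets the standard; on (b) the weight is 58 less the opposing 3 gives net 55, which does reach 49, so (b) meets the standard; on (c) the weight is 67 less the opposing 12 gives net 55, ≥ 49, so (c) meets the standard.
  Stage 1 carried; the burden shifts to the insurer.
At Stage 2 the insurer must meet a scintilla of evidence (weight is at least 25): on (d) the weight is 33, ≥ 25, so (d) meets the standard.
  The insurer carries Stage 2; the policyholder now bears the burden.
At Stage 3 the policyholder must meet the balance of probabilities (weight is at least 49): on (e) the weight is 51 less the opposing 1 gives net 50, which does reach 49, so (e) meets the standard.
  Stage 3 carried; the burden shifts to the insurer.
At Stage 4 the insurer must meet the balance of probabilities (weight is at least 49): on (f) the weight is 62 less the opposing 23 gives net 39, which does not reach 49, so (f) does not meet the standard.
  Stage 4 not carried; the insurer fails its burden.
The policyholder prevails.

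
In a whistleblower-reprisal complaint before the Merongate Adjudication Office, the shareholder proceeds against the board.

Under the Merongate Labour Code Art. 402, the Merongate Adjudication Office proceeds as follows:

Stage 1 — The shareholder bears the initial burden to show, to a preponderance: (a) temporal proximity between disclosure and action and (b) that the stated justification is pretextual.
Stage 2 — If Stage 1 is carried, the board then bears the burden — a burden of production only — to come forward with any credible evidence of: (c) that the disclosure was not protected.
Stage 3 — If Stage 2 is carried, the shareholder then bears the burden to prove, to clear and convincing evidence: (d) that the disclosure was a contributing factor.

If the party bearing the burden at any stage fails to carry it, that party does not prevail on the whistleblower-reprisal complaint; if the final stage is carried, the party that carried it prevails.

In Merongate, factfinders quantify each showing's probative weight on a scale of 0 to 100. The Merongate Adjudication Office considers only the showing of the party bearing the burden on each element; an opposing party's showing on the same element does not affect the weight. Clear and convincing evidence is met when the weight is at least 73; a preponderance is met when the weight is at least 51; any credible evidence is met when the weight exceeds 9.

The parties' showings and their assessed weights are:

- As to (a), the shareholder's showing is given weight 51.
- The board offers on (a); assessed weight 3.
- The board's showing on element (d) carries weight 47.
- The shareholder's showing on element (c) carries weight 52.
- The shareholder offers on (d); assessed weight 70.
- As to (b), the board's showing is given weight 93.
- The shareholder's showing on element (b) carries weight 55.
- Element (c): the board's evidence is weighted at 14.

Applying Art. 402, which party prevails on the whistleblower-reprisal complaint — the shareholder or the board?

Stage 1 (shareholder, a preponderance, weight is at least 51): (a) 51 (board's 3 disregarded) ≥ 51 — meets; (b) 55 (board's 93 disregarded) ≥ 51 — meets.
  Stage 1 is satisfied; the onus moves to the board.
Stage 2 (board, any credible evidence, weight exceeds 9): (c) 14 (shareholder's 52 disregarded) > 9 — meets.
  Stage 2 carried; the burden shifts to the shareholder.
Stage 3 (shareholder, clear and convincing evidence, weight is at least 73): (d) 70 (board's 47 disregarded) < 73 — fails.
  Stage 3 not carried; the shareholder fails its burden.
The analysis ends at Stage 3; the board prevails.

board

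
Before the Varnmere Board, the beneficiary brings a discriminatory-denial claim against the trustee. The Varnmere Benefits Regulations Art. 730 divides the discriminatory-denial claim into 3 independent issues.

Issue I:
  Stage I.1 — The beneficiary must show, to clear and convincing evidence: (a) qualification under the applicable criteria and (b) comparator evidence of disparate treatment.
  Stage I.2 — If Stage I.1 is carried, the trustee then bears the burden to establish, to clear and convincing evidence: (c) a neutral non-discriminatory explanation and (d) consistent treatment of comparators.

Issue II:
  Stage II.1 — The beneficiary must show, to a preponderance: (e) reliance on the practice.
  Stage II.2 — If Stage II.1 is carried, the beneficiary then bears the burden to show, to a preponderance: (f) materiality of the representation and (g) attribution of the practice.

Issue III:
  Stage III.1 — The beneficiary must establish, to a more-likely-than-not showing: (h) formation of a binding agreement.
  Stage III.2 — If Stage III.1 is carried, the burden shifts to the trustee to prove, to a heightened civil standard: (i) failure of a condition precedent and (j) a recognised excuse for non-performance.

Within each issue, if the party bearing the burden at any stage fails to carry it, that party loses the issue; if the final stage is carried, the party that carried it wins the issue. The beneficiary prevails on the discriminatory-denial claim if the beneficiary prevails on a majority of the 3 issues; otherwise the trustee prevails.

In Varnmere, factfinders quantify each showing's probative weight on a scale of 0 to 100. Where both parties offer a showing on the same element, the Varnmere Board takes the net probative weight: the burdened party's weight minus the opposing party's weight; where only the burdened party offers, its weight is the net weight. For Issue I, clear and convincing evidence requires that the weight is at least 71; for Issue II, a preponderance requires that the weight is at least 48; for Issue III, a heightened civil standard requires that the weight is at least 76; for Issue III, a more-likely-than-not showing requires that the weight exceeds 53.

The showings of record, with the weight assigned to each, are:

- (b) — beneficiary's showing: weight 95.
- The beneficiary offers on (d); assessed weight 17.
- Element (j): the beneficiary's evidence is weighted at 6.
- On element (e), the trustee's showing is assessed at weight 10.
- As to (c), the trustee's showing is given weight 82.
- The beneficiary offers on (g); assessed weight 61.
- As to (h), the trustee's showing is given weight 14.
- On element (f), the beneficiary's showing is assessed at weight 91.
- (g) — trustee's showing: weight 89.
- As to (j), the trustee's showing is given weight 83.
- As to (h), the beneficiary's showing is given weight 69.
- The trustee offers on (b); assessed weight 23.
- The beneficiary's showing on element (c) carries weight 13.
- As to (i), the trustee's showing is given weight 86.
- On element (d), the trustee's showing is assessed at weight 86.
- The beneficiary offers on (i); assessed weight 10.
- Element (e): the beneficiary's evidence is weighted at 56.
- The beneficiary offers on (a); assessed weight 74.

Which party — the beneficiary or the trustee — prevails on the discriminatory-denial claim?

trustee

— Issue I —
Stage I.1 (beneficiary, clear and convincing evidence, weight is at least 71): (a) 74 ≥ 71 — meets; (b) net 95−23=72 ≥ 71 — meets.
  The beneficiary carries Stage I.1; the trustee now bears the burden.
Stage I.2 (trustee, clear and convincing evidence, weight is at least 71): (c) net 82−13=69 < 71 — fails; (d) net 86−17=69 < 71 — fails.
  Not every element is met, so the trustee fails to carry Stage I.2.
The analysis ends at Stage I.2; the beneficiary prevails on this issue.
— Issue II —
Stage II.1 (beneficiary, a preponderance, weight is at least 48): (e) net 56−10=46 < 48 — fails.
  Not every element is met, so the beneficiary fails to carry Stage II.1.
So the trustee prevails on this issue.
— Issue III —
At Stage III.1 the beneficiary must meet a more-likely-than-not showing (weight exceeds 53): on (h) the weight is 69 less the opposing 14 gives net 55, which does exceed 53, so (h) meets the standard.
  Stage III.1 is satisfied; the onus moves to the trustee.
At Stage III.2 the trustee must meet a heightened civil standard (weight is at least 76): on (i) the weight is 86 less the opposing 10 gives net 76, ≥ 76, so (i) meets the standard; on (j) the weight is 83 less the opposing 6 gives net 77, which does reach 76, so (j) meets the standard.
  Stage III.2 carried; the final stage is satisfied.
Every stage carried; the trustee prevails on this issue.
Per-issue: Issue I → beneficiary; Issue II → trustee; Issue III → trustee. The beneficiary must prevail on a majority of issues; overall, the trustee prevails.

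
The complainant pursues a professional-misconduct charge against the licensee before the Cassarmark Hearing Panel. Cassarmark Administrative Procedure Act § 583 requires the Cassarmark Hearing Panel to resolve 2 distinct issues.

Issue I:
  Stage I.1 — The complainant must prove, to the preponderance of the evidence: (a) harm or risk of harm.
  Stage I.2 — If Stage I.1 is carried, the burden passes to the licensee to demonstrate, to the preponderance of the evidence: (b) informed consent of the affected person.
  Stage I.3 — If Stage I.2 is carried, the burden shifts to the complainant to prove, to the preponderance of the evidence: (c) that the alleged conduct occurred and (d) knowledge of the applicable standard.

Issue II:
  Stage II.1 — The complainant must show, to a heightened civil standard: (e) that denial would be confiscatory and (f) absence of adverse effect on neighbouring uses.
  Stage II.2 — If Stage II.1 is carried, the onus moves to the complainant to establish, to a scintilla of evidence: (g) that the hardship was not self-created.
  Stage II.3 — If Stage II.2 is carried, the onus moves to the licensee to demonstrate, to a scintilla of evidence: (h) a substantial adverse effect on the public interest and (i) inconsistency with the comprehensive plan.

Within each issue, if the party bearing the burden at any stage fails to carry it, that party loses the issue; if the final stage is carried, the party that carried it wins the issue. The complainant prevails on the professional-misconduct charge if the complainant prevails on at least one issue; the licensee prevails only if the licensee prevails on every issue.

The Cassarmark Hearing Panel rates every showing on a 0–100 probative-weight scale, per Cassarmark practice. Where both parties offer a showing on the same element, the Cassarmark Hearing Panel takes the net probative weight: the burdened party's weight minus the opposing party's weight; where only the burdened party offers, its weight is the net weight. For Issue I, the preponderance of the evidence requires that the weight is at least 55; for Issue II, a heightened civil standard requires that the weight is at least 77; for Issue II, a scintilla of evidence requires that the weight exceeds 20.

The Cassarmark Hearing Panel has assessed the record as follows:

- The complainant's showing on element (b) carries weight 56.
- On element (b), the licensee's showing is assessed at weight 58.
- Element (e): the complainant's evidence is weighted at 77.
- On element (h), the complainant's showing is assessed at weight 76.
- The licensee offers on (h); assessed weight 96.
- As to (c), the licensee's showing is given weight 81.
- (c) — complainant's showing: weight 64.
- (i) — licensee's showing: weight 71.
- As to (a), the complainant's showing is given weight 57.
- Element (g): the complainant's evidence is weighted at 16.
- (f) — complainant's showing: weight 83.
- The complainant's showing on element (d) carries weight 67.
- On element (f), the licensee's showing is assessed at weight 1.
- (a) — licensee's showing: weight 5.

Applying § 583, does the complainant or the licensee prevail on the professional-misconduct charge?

— Issue I —
Stage I.1 — burden on complainant; standard: the preponderance of the evidence (weight is at least 55).
    (a): 57 − 5 = 52 < 55 [not met]
  The complainant does not carry Stage I.1.
So the licensee prevails on this issue.
— Issue II —
Stage II.1 (complainant, a heightened civil standard, weight is at least 77): (e) 77 ≥ 77 — meets; (f) net 83−1=82 ≥ 77 — meets.
  All elements met. The complainant retains the burden for Stage II.2.
Stage II.2 (complainant, a scintilla of evidence, weight exceeds 20): (g) 16 ≤ 20 — fails.
  Stage II.2 not carried; the complainant fails its burden.
So the licensee prevails on this issue.
Per-issue: Issue I → licensee; Issue II → licensee. The complainant must prevail on at least one issue; overall, the licensee prevails.

licensee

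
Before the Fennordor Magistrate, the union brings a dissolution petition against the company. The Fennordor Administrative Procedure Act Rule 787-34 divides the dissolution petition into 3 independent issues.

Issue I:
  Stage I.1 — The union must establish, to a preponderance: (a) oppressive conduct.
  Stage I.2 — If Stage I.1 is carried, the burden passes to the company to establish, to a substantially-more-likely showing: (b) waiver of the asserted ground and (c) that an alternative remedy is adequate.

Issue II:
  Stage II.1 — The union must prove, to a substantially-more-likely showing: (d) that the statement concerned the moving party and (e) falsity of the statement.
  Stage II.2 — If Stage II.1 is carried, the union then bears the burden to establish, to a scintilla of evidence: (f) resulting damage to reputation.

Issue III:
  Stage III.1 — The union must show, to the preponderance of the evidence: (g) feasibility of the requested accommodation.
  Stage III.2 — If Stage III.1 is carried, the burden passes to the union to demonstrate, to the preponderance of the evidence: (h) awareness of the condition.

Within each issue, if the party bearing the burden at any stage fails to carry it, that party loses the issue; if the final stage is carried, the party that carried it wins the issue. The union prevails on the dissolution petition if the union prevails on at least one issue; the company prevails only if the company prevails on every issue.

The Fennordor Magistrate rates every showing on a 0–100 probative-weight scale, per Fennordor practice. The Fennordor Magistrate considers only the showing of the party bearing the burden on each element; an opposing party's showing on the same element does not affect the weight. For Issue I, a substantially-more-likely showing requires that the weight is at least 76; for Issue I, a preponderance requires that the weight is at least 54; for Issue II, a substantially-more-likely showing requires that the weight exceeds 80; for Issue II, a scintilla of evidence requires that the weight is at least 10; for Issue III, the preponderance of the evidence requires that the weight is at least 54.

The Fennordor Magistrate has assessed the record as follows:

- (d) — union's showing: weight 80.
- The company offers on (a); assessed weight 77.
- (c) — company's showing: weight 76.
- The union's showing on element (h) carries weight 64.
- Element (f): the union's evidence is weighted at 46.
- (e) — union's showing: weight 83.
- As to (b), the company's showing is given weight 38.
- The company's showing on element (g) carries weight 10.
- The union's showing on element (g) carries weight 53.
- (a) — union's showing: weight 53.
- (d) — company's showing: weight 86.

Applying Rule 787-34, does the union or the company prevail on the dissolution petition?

— Issue I —
At Stage I.1 the union must meet a preponderance (weight is at least 54): on (a) the weight is 53 (the company's 77 is given no effect), which does not reach 54, so (a) does not meet the standard.
  Stage I.1 not carried; the union fails its burden.
So the company prevails on this issue.
— Issue II —
Stage II.1 (union, a substantially-more-likely showing, weight exceeds 80): (d) 80 (company's 86 disregarded) ≤ 80 — fails; (e) 83 > 80 — meets.
  Not every element is met, so the union fails to carry Stage II.1.
The company prevails on this issue.
— Issue III —
Stage III.1 (union, the preponderance of the evidence, weight is at least 54): (g) 53 (company's 10 disregarded) < 54 — fails.
  Not every element is met, so the union fails to carry Stage III.1.
The analysis ends at Stage III.1; the company prevails on this issue.
Per-issue: Issue I → company; Issue II → company; Issue III → company. The union must prevail on at least one issue; overall, the company prevails.

company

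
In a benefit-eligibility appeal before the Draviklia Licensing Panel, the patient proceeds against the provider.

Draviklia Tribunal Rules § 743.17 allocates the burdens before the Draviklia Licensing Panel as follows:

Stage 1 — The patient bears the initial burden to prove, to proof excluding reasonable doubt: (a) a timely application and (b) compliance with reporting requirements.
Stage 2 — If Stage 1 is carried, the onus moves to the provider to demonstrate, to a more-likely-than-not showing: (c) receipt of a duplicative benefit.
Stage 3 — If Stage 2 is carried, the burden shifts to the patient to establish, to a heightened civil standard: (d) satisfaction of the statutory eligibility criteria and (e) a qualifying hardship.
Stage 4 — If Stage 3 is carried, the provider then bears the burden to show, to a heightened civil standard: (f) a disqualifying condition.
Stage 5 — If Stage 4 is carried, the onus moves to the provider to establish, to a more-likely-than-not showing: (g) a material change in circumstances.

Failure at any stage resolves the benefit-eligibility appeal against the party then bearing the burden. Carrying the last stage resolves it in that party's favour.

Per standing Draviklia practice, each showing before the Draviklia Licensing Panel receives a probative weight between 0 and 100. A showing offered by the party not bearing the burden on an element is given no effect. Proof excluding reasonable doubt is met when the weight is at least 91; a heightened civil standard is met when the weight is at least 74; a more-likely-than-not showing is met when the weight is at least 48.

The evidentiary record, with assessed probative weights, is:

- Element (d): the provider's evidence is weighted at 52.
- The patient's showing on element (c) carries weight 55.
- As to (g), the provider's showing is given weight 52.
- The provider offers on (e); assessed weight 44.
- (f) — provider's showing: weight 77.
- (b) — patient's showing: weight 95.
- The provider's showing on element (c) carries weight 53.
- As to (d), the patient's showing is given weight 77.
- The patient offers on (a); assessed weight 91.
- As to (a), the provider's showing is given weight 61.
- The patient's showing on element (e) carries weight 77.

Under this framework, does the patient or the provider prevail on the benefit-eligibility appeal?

At Stage 1 the patient must meet proof excluding reasonable doubt (weight is at least 91): on (a) the weight is 91 (the provider's 61 is given no effect), ≥ 91, so (a) meets the standard; on (b) the weight is 95, ≥ 91, so (b) meets the standard.
  All elements met. The burden passes to the provider.
At Stage 2 the provider must meet a more-likely-than-not showing (weight is at least 48): on (c) the weight is 53 (the patient's 55 is given no effect), which does reach 48, so (c) meets the standard.
  The provider carries Stage 2; the patient now bears the burden.
At Stage 3 the patient must meet a heightened civil standard (weight is at least 74): on (d) the weight is 77 (the provider's 52 is given no effect), which does reach 74, so (d) meets the standard; on (e) the weight is 77 (the provider's 44 is given no effect), ≥ 74, so (e) meets the standard.
  Stage 3 carried; the burden shifts to the provider.
At Stage 4 the provider must meet a heightened civil standard (weight is at least 74): on (f) the weight is 77, which does reach 74, so (f) meets the standard.
  Stage 4 is satisfied; the provider continues to bear the burden.
At Stage 5 the provider must meet a more-likely-than-not showing (weight is at least 48): on (g) the weight is 52, ≥ 48, so (g) meets the standard.
  Stage 5 carried; the final stage is satisfied.
All stages carried — the provider prevails.

provider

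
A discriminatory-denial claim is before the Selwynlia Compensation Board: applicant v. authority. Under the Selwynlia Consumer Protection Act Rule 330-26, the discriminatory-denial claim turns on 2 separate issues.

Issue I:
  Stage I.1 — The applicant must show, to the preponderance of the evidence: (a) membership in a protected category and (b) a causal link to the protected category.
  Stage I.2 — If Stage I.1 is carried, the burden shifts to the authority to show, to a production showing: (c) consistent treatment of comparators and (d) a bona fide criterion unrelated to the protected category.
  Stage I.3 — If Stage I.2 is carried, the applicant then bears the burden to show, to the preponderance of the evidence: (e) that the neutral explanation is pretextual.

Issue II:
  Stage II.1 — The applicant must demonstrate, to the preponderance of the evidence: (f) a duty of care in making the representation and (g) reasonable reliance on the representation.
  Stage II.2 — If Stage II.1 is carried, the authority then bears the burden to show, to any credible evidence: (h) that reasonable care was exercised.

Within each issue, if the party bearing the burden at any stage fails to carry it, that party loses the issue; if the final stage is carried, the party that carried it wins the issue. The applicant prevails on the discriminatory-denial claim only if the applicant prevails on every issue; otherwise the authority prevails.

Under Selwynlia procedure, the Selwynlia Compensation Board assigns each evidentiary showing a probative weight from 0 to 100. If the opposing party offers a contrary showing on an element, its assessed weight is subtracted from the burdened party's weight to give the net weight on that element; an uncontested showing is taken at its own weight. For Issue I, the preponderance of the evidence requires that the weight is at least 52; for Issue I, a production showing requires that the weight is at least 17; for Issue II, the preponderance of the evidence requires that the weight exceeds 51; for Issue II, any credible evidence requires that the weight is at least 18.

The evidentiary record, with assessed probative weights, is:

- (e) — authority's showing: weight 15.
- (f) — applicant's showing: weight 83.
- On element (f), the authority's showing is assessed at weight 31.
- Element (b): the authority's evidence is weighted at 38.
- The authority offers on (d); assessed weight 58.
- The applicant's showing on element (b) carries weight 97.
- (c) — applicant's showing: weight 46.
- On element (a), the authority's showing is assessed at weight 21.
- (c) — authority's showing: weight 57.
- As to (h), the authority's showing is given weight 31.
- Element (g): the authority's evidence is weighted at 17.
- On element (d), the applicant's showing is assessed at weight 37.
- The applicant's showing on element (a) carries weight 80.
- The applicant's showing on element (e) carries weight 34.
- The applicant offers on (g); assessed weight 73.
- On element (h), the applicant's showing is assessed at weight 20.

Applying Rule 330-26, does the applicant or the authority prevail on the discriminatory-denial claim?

— Issue I —
Stage I.1 (applicant, the preponderance of the evidence, weight is at least 52): (a) net 80−21=59 ≥ 52 — meets; (b) net 97−38=59 ≥ 52 — meets.
  Stage I.1 carried; the burden shifts to the authority.
Stage I.2 (authority, a production showing, weight is at least 17): (c) net 57−46=11 < 17 — fails; (d) net 58−37=21 ≥ 17 — meets.
  Not every element is met, so the authority fails to carry Stage I.2.
So the applicant prevails on this issue.
— Issue II —
Stage II.1 (applicant, the preponderance of the evidence, weight exceeds 51): (f) net 83−31=52 > 51 — meets; (g) net 73−17=56 > 51 — meets.
  All elements met. The burden passes to the authority.
Stage II.2 (authority, any credible evidence, weight is at least 18): (h) net 31−20=11 < 18 — fails.
  The authority does not carry Stage II.2.
The applicant prevails on this issue.
Per-issue: Issue I → applicant; Issue II → applicant. The applicant must prevail on every issue; overall, the applicant prevails.

applicant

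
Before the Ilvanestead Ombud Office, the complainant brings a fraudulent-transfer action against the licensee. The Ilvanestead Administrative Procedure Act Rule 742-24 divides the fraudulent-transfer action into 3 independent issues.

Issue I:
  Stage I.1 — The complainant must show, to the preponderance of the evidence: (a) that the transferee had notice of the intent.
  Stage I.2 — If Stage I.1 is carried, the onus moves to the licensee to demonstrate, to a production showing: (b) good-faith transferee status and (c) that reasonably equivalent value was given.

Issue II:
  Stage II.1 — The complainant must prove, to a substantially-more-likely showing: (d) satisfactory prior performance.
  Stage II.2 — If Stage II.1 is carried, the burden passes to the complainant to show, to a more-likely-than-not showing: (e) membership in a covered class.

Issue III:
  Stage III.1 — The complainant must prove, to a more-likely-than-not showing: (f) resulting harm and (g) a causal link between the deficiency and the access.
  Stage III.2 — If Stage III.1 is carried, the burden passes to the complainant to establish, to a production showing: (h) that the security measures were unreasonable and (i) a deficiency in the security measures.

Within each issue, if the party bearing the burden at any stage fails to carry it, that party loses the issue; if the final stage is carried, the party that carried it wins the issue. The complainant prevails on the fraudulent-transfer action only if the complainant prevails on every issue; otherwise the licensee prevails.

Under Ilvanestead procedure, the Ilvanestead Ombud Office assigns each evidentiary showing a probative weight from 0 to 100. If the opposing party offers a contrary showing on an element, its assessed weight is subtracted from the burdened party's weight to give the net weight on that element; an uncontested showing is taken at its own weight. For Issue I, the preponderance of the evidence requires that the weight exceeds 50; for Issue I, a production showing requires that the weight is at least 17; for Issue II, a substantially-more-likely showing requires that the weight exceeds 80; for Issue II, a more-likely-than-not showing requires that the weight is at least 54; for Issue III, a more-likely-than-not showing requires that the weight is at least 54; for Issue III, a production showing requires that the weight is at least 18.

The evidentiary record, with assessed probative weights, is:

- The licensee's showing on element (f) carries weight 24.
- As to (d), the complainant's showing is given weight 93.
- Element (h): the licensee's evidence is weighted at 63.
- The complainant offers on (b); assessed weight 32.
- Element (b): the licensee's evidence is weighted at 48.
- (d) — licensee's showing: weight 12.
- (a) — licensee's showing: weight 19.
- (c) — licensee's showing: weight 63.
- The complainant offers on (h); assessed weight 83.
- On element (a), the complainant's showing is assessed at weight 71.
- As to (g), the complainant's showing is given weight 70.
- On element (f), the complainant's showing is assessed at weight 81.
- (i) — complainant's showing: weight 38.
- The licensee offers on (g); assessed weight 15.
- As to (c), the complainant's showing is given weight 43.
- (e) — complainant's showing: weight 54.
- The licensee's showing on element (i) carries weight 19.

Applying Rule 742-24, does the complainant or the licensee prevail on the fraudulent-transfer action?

complainant

— Issue I —
Stage I.1 — burden on complainant; standard: the preponderance of the evidence (weight exceeds 50).
    (a): 71 − 19 = 52 > 50 [met]
  Stage I.1 is satisfied; the onus moves to the licensee.
Stage I.2 — burden on licensee; standard: a production showing (weight is at least 17).
    (b): 48 − 32 = 16 < 17 [not met]
    (c): 63 − 43 = 20 ≥ 17 [met]
  Not every element is met, so the licensee fails to carry Stage I.2.
The analysis ends at Stage I.2; the complainant prevails on this issue.
— Issue II —
Stage II.1 (complainant, a substantially-more-likely showing, weight exceeds 80): (d) net 93−12=81 > 80 — meets.
  Stage II.1 is satisfied; the complainant continues to bear the burden.
Stage II.2 (complainant, a more-likely-than-not showing, weight is at least 54): (e) 54 ≥ 54 — meets.
  Stage II.2 carried; the final stage is satisfied.
Every stage carried; the complainant prevails on this issue.
— Issue III —
Stage III.1 — burden on complainant; standard: a more-likely-than-not showing (weight is at least 54).
    (f): 81 − 24 = 57 ≥ 54 [met]
    (g): 70 − 15 = 55 ≥ 54 [met]
  All elements met. The complainant retains the burden for Stage III.2.
Stage III.2 — burden on complainant; standard: a production showing (weight is at least 18).
    (h): 83 − 63 = 20 ≥ 18 [met]
    (i): 38 − 19 = 19 ≥ 18 [met]
  Stage III.2 carried; the final stage is satisfied.
All stages carried — the complainant prevails on this issue.
Per-issue: Issue I → complainant; Issue II → complainant; Issue III → complainant. The complainant must prevail on every issue; overall, the complainant prevails.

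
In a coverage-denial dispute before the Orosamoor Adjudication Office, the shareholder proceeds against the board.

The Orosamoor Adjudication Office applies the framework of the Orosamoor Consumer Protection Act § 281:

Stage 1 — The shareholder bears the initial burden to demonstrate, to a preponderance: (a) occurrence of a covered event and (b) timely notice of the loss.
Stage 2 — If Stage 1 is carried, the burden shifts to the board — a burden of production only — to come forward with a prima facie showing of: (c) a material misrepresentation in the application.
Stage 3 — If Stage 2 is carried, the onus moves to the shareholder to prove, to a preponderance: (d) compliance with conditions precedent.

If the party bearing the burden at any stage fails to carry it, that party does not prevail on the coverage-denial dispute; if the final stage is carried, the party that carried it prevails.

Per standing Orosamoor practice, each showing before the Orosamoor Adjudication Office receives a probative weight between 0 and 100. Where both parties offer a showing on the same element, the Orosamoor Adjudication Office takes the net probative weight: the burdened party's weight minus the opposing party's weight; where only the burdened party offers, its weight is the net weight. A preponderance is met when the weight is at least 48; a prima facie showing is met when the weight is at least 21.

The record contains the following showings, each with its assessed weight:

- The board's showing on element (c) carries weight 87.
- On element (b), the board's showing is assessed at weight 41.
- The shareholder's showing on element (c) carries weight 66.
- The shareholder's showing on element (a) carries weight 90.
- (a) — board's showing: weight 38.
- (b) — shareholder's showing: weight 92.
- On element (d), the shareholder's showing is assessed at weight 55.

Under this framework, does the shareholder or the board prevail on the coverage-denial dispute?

shareholder

At Stage 1 the shareholder must meet a preponderance (weight is at least 48): on (a) the weight is 90 less the opposing 38 gives net 52, ≥ 48, so (a) meets the standard; on (b) the weight is 92 less the opposing 41 gives net 51, which does reach 48, so (b) meets the standard.
  All elements met. The burden passes to the board.
At Stage 2 the board must meet a prima facie showing (weight is at least 21): on (c) the weight is 87 less the opposing 66 gives net 21, which does reach 21, so (c) meets the standard.
  Stage 2 is satisfied; the onus moves to the shareholder.
At Stage 3 the shareholder must meet a preponderance (weight is at least 48): on (d) the weight is 55, ≥ 48, so (d) meets the standard.
  All elements met at the final stage.
Every stage carried; the shareholder prevails.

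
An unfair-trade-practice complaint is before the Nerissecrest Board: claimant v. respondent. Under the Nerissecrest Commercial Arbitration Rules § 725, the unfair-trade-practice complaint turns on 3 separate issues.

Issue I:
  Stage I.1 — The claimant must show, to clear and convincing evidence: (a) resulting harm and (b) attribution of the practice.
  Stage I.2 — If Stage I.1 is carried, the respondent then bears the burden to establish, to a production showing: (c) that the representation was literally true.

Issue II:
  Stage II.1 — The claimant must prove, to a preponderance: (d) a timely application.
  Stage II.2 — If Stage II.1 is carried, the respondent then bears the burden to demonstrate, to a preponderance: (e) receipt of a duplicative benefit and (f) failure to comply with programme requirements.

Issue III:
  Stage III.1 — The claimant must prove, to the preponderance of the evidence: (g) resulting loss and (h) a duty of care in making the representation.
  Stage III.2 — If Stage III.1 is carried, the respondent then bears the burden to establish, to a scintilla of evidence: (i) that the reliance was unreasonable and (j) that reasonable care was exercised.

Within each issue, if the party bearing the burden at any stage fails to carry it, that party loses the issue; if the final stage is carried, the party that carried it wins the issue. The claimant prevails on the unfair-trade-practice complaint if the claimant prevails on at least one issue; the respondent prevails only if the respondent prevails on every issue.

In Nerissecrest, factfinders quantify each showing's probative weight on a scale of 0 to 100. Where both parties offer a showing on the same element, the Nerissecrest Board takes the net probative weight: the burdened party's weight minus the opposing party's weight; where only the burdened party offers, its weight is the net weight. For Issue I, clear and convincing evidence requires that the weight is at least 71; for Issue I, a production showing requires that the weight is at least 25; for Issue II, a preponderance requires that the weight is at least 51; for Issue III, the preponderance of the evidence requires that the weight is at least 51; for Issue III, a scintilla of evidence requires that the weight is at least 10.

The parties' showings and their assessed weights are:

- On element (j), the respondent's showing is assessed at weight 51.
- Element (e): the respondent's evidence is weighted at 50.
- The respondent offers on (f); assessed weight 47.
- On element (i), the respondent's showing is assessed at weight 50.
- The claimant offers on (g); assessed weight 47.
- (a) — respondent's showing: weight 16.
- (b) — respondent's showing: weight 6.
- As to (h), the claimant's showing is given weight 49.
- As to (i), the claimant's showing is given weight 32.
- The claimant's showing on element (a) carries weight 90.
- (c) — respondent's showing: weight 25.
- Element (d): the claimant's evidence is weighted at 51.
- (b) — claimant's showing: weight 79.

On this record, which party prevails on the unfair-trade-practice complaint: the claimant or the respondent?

claimant

— Issue I —
At Stage I.1 the claimant must meet clear and convincing evidence (weight is at least 71): on (a) the weight is 90 less the opposing 16 gives net 74, which does reach 71, so (a) meets the standard; on (b) the weight is 79 less the opposing 6 gives net 73, which does reach 71, so (b) meets the standard.
  All elements met. The burden passes to the respondent.
At Stage I.2 the respondent must meet a production showing (weight is at least 25): on (c) the weight is 25, which does reach 25, so (c) meets the standard.
  All elements met at the final stage.
Every stage carried; the respondent prevails on this issue.
— Issue II —
At Stage II.1 the claimant must meet a preponderance (weight is at least 51): on (d) the weight is 51, ≥ 51, so (d) meets the standard.
  Stage II.1 is satisfied; the onus moves to the respondent.
At Stage II.2 the respondent must meet a preponderance (weight is at least 51): on (e) the weight is 50, which does not reach 51, so (e) does not meet the standard; on (f) the weight is 47, < 51, so (f) does not meet the standard.
  Stage II.2 not carried; the respondent fails its burden.
The claimant prevails on this issue.
— Issue III —
At Stage III.1 the claimant must meet the preponderance of the evidence (weight is at least 51): on (g) the weight is 47, < 51, so (g) does not meet the standard; on (h) the weight is 49, < 51, so (h) does not meet the standard.
  Stage III.1 not carried; the claimant fails its burden.
The analysis ends at Stage III.1; the respondent prevails on this issue.
Per-issue: Issue I → respondent; Issue II → claimant; Issue III → respondent. The claimant must prevail on at least one issue; overall, the claimant prevails.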